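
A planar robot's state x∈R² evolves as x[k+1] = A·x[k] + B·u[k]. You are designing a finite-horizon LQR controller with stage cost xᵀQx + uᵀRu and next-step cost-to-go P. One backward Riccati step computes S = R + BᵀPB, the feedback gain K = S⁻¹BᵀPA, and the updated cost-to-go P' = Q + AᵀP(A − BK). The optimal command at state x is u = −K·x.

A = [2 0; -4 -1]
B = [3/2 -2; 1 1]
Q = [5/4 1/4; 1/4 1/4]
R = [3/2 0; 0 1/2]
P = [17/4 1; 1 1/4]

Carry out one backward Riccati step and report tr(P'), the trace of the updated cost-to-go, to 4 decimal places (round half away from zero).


1.8510

BᵀP = [7.3750 1.7500; -7.5000 -1.7500]
S = R + BᵀPB = [3/2 0; 0 1/2] + [12.8125 -13.0000; -13.0000 13.2500] = [14.3125 -13.0000; -13.0000 13.7500]
BᵀPA = [7.7500 -1.7500; -8.0000 1.7500]
K = S⁻¹·BᵀPA = [0.0922 -0.0472; -0.4947 0.0826]
A−BK = [0.8724 0.2361; -3.5975 -1.0354]
AᵀP(A−BK) = [0.3283 0.0270; 0.0270 0.0228]
P' = Q + AᵀP(A−BK) = [1.5783 0.2770; 0.2770 0.2728]
tr(P') = 1.8510


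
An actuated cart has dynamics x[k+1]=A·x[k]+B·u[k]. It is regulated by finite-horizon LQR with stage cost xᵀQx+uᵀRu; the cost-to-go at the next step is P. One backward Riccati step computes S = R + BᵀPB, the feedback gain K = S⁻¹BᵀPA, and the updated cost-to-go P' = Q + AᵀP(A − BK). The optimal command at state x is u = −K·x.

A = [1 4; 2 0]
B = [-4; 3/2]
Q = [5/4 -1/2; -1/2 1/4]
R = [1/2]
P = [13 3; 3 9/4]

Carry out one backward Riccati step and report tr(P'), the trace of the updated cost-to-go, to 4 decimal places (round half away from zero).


BᵀP = [-47.5000 -8.6250]
S = R + BᵀPB = [1/2] + [177.0625] = [177.5625]
BᵀPA = [-64.7500 -190.0000]
K = S⁻¹·BᵀPA = [-0.3647 -1.0700]
A−BK = [-0.4586 -0.2802; 2.5470 1.6051]
AᵀP(A−BK) = [10.3882 6.7145; 6.7145 4.6913]
P' = Q + AᵀP(A−BK) = [11.6382 6.2145; 6.2145 4.9413]
tr(P') = 16.5795

16.5795


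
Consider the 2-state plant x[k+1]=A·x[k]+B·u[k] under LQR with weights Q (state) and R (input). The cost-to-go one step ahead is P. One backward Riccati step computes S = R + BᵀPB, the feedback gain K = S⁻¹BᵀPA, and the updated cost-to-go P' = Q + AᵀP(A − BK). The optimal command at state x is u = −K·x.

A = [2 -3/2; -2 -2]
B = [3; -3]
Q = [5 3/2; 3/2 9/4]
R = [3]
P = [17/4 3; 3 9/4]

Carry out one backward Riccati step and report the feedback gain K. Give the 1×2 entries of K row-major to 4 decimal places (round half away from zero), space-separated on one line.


0.4000 -1.3500

BᵀP = [3.7500 2.2500]
S = R + BᵀPB = [3] + [4.5000] = [7.5000]
BᵀPA = [3.0000 -10.1250]
K = S⁻¹·BᵀPA = [0.4000 -1.3500]
A−BK = [0.8000 2.5500; -0.8000 -6.0500]
AᵀP(A−BK) = [0.8000 -2.7000; -2.7000 22.8938]
P' = Q + AᵀP(A−BK) = [5.8000 -1.2000; -1.2000 25.1438]
tr(P') = 30.9438


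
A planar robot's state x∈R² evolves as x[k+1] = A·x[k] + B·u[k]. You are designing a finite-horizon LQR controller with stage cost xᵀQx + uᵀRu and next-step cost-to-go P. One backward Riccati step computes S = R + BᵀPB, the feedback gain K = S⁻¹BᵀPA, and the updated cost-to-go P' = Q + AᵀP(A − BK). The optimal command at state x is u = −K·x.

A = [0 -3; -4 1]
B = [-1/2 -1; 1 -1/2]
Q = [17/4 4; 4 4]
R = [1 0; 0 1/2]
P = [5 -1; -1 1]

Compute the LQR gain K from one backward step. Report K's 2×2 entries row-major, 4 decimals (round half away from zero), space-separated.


BᵀP = [-3.5000 1.5000; -4.5000 0.5000]
S = R + BᵀPB = [1 0; 0 1/2] + [3.2500 2.7500; 2.7500 4.2500] = [4.2500 2.7500; 2.7500 4.7500]
BᵀPA = [-6.0000 12.0000; -2.0000 14.0000]
K = S⁻¹·BᵀPA = [-1.8218 1.4653; 0.6337 2.0990]
A−BK = [-0.2772 -0.1683; -1.8614 0.5842]
AᵀP(A−BK) = [6.3366 -3.0099; -3.0099 5.0297]
P' = Q + AᵀP(A−BK) = [10.5866 0.9901; 0.9901 9.0297]
tr(P') = 19.6163

-1.8218 1.4653 0.6337 2.0990


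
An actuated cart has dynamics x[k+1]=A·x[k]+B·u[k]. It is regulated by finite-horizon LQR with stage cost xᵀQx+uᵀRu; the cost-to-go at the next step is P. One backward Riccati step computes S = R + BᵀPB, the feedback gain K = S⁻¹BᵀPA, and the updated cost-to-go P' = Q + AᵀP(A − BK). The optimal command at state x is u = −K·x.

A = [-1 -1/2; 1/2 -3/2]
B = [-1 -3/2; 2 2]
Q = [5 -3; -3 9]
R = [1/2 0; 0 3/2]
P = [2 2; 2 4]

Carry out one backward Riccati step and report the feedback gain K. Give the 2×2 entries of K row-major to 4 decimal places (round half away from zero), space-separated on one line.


BᵀP = [2.0000 6.0000; 1.0000 5.0000]
S = R + BᵀPB = [1/2 0; 0 3/2] + [10.0000 9.0000; 9.0000 8.5000] = [10.5000 9.0000; 9.0000 10.0000]
BᵀPA = [1.0000 -10.0000; 1.5000 -8.0000]
K = S⁻¹·BᵀPA = [-0.1458 -1.1667; 0.2813 0.2500]
A−BK = [-0.7240 -1.2917; 0.2292 0.3333]
AᵀP(A−BK) = [0.7240 1.2917; 1.2917 2.8333]
P' = Q + AᵀP(A−BK) = [5.7240 -1.7083; -1.7083 11.8333]
tr(P') = 17.5573

-0.1458 -1.1667 0.2813 0.2500


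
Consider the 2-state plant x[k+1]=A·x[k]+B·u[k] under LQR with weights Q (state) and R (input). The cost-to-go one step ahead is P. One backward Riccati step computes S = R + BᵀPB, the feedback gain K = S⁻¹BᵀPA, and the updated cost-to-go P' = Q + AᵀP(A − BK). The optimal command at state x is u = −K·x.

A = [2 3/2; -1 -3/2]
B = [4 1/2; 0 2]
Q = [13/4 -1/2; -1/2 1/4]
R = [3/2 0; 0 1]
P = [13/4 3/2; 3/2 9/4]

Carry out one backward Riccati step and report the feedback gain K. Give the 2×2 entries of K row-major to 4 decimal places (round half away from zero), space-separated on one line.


BᵀP = [13.0000 6.0000; 4.6250 5.2500]
S = R + BᵀPB = [3/2 0; 0 1] + [52.0000 18.5000; 18.5000 12.8125] = [53.5000 18.5000; 18.5000 13.8125]
BᵀPA = [20.0000 10.5000; 4.0000 -0.9375]
K = S⁻¹·BᵀPA = [0.5098 0.4093; -0.3932 -0.6161]
A−BK = [0.1574 0.1709; -0.2135 -0.2679]
AᵀP(A−BK) = [0.6268 0.6534; 0.6534 0.7498]
P' = Q + AᵀP(A−BK) = [3.8768 0.1534; 0.1534 0.9998]
tr(P') = 4.8766

0.5098 0.4093 -0.3932 -0.6161


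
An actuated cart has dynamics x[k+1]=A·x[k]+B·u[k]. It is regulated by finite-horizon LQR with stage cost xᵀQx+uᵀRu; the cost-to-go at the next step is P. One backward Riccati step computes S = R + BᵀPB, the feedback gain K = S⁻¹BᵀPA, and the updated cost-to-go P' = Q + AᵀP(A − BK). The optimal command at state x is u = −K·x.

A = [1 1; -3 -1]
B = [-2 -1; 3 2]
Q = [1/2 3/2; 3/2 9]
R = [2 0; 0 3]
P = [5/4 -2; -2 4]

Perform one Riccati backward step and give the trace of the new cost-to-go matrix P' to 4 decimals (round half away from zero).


BᵀP = [-8.5000 16.0000; -5.2500 10.0000]
S = R + BᵀPB = [2 0; 0 3] + [65.0000 40.5000; 40.5000 25.2500] = [67.0000 40.5000; 40.5000 28.2500]
BᵀPA = [-56.5000 -24.5000; -35.2500 -15.2500]
K = S⁻¹·BᵀPA = [-0.6673 -0.2950; -0.2911 -0.1168]
A−BK = [-0.6257 0.2931; -0.4158 0.1188]
AᵀP(A−BK) = [1.2851 0.4614; 0.4614 0.2396]
P' = Q + AᵀP(A−BK) = [1.7851 1.9614; 1.9614 9.2396]
tr(P') = 11.0248

11.0248


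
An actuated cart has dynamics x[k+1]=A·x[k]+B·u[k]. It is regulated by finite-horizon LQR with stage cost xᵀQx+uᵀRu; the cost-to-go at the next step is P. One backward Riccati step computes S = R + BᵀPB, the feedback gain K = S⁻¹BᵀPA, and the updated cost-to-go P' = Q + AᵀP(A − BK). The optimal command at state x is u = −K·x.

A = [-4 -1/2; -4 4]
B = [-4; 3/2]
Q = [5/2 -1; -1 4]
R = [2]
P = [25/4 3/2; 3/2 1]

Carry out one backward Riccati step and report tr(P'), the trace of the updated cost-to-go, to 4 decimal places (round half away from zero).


43.8029

BᵀP = [-22.7500 -4.5000]
S = R + BᵀPB = [2] + [84.2500] = [86.2500]
BᵀPA = [109.0000 -6.6250]
K = S⁻¹·BᵀPA = [1.2638 -0.0768]
A−BK = [1.0551 -0.8072; -5.8957 4.1152]
AᵀP(A−BK) = [26.2493 -16.1275; -16.1275 11.0536]
P' = Q + AᵀP(A−BK) = [28.7493 -17.1275; -17.1275 15.0536]
tr(P') = 43.8029


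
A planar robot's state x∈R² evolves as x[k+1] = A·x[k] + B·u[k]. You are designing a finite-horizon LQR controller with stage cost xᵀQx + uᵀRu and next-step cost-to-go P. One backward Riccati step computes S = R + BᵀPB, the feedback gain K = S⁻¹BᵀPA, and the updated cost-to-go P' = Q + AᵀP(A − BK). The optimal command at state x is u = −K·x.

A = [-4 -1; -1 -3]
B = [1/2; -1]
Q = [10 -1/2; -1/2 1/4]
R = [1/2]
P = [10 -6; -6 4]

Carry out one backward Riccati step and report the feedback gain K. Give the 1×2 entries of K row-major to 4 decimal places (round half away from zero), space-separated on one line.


-2.8462 0.7692

BᵀP = [11.0000 -7.0000]
S = R + BᵀPB = [1/2] + [12.5000] = [13.0000]
BᵀPA = [-37.0000 10.0000]
K = S⁻¹·BᵀPA = [-2.8462 0.7692]
A−BK = [-2.5769 -1.3846; -3.8462 -2.2308]
AᵀP(A−BK) = [10.6923 2.4615; 2.4615 2.3077]
P' = Q + AᵀP(A−BK) = [20.6923 1.9615; 1.9615 2.5577]
tr(P') = 23.2500


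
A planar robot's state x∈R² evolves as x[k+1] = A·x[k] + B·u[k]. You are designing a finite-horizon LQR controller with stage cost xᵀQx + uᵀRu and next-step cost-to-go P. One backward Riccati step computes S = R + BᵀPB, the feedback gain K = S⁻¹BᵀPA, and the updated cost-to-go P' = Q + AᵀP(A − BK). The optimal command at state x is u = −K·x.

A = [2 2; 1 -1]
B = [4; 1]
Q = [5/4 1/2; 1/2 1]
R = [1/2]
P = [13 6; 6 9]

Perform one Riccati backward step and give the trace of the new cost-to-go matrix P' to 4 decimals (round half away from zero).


BᵀP = [58.0000 33.0000]
S = R + BᵀPB = [1/2] + [265.0000] = [265.5000]
BᵀPA = [149.0000 83.0000]
K = S⁻¹·BᵀPA = [0.5612 0.3126]
A−BK = [-0.2448 0.7495; 0.4388 -1.3126]
AᵀP(A−BK) = [1.3804 -3.5800; -3.5800 11.0527]
P' = Q + AᵀP(A−BK) = [2.6304 -3.0800; -3.0800 12.0527]
tr(P') = 14.6831

14.6831


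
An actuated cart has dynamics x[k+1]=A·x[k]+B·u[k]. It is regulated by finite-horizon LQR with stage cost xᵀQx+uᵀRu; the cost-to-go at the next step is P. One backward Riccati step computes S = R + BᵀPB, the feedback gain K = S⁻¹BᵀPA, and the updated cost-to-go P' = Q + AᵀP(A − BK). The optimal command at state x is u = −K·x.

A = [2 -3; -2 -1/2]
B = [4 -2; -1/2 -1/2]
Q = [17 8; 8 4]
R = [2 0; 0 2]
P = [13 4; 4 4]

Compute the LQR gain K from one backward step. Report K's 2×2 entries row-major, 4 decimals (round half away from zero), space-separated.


0.8182 -0.4402 0.8182 0.6651

BᵀP = [50.0000 14.0000; -28.0000 -10.0000]
S = R + BᵀPB = [2 0; 0 2] + [193.0000 -107.0000; -107.0000 61.0000] = [195.0000 -107.0000; -107.0000 63.0000]
BᵀPA = [72.0000 -157.0000; -36.0000 89.0000]
K = S⁻¹·BᵀPA = [0.8182 -0.4402; 0.8182 0.6651]
A−BK = [0.3636 0.0909; -1.1818 -0.3876]
AᵀP(A−BK) = [6.5455 1.6364; 1.6364 1.6986]
P' = Q + AᵀP(A−BK) = [23.5455 9.6364; 9.6364 5.6986]
tr(P') = 29.2440


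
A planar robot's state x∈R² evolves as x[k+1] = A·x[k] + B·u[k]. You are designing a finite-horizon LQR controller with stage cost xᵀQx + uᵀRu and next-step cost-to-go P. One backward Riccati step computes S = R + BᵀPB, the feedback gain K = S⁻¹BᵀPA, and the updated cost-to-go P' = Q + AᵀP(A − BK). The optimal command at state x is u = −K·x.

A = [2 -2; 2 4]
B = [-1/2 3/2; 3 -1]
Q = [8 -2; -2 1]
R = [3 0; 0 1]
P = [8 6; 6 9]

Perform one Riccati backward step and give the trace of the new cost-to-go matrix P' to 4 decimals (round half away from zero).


19.9627

BᵀP = [14.0000 24.0000; 6.0000 0.0000]
S = R + BᵀPB = [3 0; 0 1] + [65.0000 -3.0000; -3.0000 9.0000] = [68.0000 -3.0000; -3.0000 10.0000]
BᵀPA = [76.0000 68.0000; 12.0000 -12.0000]
K = S⁻¹·BᵀPA = [1.1863 0.9598; 1.5559 -0.9121]
A−BK = [0.2593 -0.1520; -0.0030 0.2086]
AᵀP(A−BK) = [7.1714 2.0030; 2.0030 3.7914]
P' = Q + AᵀP(A−BK) = [15.1714 0.0030; 0.0030 4.7914]
tr(P') = 19.9627


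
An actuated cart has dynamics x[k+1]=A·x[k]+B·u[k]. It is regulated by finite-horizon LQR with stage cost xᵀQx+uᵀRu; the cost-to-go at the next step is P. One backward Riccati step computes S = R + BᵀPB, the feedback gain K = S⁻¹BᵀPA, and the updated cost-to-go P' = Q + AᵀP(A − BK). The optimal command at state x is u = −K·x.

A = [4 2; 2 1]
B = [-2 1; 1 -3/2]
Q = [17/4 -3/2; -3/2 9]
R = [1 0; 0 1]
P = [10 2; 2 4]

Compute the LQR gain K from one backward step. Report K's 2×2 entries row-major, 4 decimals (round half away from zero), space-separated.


-3.3402 -1.6701 -2.8660 -1.4330

BᵀP = [-18.0000 0.0000; 7.0000 -4.0000]
S = R + BᵀPB = [1 0; 0 1] + [36.0000 -18.0000; -18.0000 13.0000] = [37.0000 -18.0000; -18.0000 14.0000]
BᵀPA = [-72.0000 -36.0000; 20.0000 10.0000]
K = S⁻¹·BᵀPA = [-3.3402 -1.6701; -2.8660 -1.4330]
A−BK = [0.1856 0.0928; 1.0412 0.5206]
AᵀP(A−BK) = [24.8247 12.4124; 12.4124 6.2062]
P' = Q + AᵀP(A−BK) = [29.0747 10.9124; 10.9124 15.2062]
tr(P') = 44.2809


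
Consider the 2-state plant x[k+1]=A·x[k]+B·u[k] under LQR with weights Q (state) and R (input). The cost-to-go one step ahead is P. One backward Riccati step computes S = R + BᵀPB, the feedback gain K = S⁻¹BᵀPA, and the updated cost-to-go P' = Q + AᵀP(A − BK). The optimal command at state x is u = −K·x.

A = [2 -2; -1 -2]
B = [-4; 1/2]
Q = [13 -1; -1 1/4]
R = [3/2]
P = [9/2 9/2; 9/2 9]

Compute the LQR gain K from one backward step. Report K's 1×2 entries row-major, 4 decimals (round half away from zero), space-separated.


BᵀP = [-15.7500 -13.5000]
S = R + BᵀPB = [3/2] + [56.2500] = [57.7500]
BᵀPA = [-18.0000 58.5000]
K = S⁻¹·BᵀPA = [-0.3117 1.0130]
A−BK = [0.7532 2.0519; -0.8442 -2.5065]
AᵀP(A−BK) = [3.3896 9.2338; 9.2338 30.7403]
P' = Q + AᵀP(A−BK) = [16.3896 8.2338; 8.2338 30.9903]
tr(P') = 47.3799

-0.3117 1.0130


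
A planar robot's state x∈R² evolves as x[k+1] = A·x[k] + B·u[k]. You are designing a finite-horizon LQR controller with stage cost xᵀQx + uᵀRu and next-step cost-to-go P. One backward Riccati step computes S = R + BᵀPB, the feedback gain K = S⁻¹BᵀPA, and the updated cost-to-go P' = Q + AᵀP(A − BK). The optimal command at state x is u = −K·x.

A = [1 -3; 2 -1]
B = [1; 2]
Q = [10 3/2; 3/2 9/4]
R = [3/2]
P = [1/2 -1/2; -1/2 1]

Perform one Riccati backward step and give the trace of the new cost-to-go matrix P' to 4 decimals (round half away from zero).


BᵀP = [-0.5000 1.5000]
S = R + BᵀPB = [3/2] + [2.5000] = [4.0000]
BᵀPA = [2.5000 0.0000]
K = S⁻¹·BᵀPA = [0.6250 0.0000]
A−BK = [0.3750 -3.0000; 0.7500 -1.0000]
AᵀP(A−BK) = [0.9375 0.0000; 0.0000 2.5000]
P' = Q + AᵀP(A−BK) = [10.9375 1.5000; 1.5000 4.7500]
tr(P') = 15.6875

15.6875


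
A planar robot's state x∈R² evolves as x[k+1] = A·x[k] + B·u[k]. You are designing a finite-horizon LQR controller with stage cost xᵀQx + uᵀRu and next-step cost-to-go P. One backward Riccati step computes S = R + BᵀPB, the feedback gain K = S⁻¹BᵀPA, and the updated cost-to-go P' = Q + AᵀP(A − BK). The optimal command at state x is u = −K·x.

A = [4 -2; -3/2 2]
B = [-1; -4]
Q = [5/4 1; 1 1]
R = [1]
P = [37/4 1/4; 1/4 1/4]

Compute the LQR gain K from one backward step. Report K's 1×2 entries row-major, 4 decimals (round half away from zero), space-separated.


BᵀP = [-10.2500 -1.2500]
S = R + BᵀPB = [1] + [15.2500] = [16.2500]
BᵀPA = [-39.1250 18.0000]
K = S⁻¹·BᵀPA = [-2.4077 1.1077]
A−BK = [1.5923 -0.8923; -11.1308 6.4308]
AᵀP(A−BK) = [51.3615 -28.6615; -28.6615 16.0615]
P' = Q + AᵀP(A−BK) = [52.6115 -27.6615; -27.6615 17.0615]
tr(P') = 69.6731

-2.4077 1.1077


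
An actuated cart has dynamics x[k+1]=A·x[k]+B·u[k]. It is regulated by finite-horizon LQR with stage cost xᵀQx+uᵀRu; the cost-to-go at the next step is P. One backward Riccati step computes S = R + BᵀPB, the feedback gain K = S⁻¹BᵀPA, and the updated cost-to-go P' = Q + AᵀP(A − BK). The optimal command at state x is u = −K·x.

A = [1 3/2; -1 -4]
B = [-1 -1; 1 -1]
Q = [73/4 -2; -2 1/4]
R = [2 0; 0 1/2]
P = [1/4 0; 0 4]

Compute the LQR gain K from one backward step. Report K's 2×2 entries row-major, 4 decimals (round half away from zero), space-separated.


-0.3920 -1.2280 0.4800 2.3200

BᵀP = [-0.2500 4.0000; -0.2500 -4.0000]
S = R + BᵀPB = [2 0; 0 1/2] + [4.2500 -3.7500; -3.7500 4.2500] = [6.2500 -3.7500; -3.7500 4.7500]
BᵀPA = [-4.2500 -16.3750; 3.7500 15.6250]
K = S⁻¹·BᵀPA = [-0.3920 -1.2280; 0.4800 2.3200]
A−BK = [1.0880 2.5920; -0.1280 -0.4520]
AᵀP(A−BK) = [0.7840 2.4560; 2.4560 8.2040]
P' = Q + AᵀP(A−BK) = [19.0340 0.4560; 0.4560 8.4540]
tr(P') = 27.4880


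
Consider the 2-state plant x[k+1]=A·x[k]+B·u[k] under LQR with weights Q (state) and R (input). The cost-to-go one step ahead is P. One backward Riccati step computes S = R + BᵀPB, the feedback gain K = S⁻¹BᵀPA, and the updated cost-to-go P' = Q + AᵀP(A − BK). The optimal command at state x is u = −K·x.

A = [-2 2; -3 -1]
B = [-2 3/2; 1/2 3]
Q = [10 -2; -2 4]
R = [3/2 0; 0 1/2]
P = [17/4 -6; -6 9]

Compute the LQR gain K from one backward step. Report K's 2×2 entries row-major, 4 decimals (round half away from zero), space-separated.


0.0549 -0.7693 -0.8774 -0.4436

BᵀP = [-11.5000 16.5000; -11.6250 18.0000]
S = R + BᵀPB = [3/2 0; 0 1/2] + [31.2500 32.2500; 32.2500 36.5625] = [32.7500 32.2500; 32.2500 37.0625]
BᵀPA = [-26.5000 -39.5000; -30.7500 -41.2500]
K = S⁻¹·BᵀPA = [0.0549 -0.7693; -0.8774 -0.4436]
A−BK = [-0.5742 1.1267; -0.3952 0.7154]
AᵀP(A−BK) = [0.4732 -0.0264; -0.0264 1.3150]
P' = Q + AᵀP(A−BK) = [10.4732 -2.0264; -2.0264 5.3150]
tr(P') = 15.7883


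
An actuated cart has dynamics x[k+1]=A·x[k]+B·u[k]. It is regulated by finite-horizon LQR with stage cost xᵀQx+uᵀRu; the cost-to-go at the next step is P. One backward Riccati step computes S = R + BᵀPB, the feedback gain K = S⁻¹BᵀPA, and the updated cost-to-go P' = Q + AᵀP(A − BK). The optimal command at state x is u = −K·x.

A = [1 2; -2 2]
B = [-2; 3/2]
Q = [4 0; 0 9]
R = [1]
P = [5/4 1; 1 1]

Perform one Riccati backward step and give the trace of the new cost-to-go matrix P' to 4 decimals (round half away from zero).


BᵀP = [-1.0000 -0.5000]
S = R + BᵀPB = [1] + [1.2500] = [2.2500]
BᵀPA = [0.0000 -3.0000]
K = S⁻¹·BᵀPA = [0.0000 -1.3333]
A−BK = [1.0000 -0.6667; -2.0000 4.0000]
AᵀP(A−BK) = [1.2500 -3.5000; -3.5000 13.0000]
P' = Q + AᵀP(A−BK) = [5.2500 -3.5000; -3.5000 22.0000]
tr(P') = 27.2500

27.2500


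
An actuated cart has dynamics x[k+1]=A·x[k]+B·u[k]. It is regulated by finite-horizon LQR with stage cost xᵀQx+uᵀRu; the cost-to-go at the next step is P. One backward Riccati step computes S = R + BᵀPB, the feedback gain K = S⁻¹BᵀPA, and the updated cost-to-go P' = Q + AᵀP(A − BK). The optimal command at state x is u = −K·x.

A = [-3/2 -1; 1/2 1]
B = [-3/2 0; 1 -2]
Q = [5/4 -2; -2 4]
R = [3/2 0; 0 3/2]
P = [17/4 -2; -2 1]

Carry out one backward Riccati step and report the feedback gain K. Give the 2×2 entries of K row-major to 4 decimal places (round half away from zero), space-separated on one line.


BᵀP = [-8.3750 4.0000; 4.0000 -2.0000]
S = R + BᵀPB = [3/2 0; 0 3/2] + [16.5625 -8.0000; -8.0000 4.0000] = [18.0625 -8.0000; -8.0000 5.5000]
BᵀPA = [14.5625 12.3750; -7.0000 -6.0000]
K = S⁻¹·BᵀPA = [0.6817 0.5676; -0.2812 -0.2653]
A−BK = [-0.4775 -0.1485; -0.7440 -0.0981]
AᵀP(A−BK) = [0.9171 0.7520; 0.7520 0.6340]
P' = Q + AᵀP(A−BK) = [2.1671 -1.2480; -1.2480 4.6340]
tr(P') = 6.8011

0.6817 0.5676 -0.2812 -0.2653


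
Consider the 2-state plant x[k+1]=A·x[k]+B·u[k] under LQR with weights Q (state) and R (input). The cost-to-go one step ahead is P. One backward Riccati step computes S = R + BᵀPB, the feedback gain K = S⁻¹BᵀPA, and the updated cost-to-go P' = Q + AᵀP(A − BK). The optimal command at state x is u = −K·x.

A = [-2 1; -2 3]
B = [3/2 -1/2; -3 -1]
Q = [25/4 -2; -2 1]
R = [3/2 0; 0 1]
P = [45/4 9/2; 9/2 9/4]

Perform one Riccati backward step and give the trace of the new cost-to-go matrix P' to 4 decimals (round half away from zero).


21.1975

BᵀP = [3.3750 0.0000; -10.1250 -4.5000]
S = R + BᵀPB = [3/2 0; 0 1] + [5.0625 -1.6875; -1.6875 9.5625] = [6.5625 -1.6875; -1.6875 10.5625]
BᵀPA = [-6.7500 3.3750; 29.2500 -23.6250]
K = S⁻¹·BᵀPA = [-0.3300 -0.0635; 2.7165 -2.2468]
A−BK = [-0.1467 -0.0282; -0.2736 0.5628]
AᵀP(A−BK) = [8.3145 -6.7087; -6.7087 5.6329]
P' = Q + AᵀP(A−BK) = [14.5645 -8.7087; -8.7087 6.6329]
tr(P') = 21.1975


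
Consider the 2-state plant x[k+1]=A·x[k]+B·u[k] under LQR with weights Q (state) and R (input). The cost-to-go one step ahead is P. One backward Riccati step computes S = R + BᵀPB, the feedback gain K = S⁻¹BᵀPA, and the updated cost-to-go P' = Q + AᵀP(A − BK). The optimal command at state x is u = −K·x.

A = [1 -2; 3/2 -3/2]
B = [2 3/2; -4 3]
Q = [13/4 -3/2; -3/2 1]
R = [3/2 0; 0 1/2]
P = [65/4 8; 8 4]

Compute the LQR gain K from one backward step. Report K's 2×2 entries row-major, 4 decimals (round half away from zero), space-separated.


0.0255 -0.1257 0.5815 -0.9145

BᵀP = [0.5000 0.0000; 48.3750 24.0000]
S = R + BᵀPB = [3/2 0; 0 1/2] + [1.0000 0.7500; 0.7500 144.5625] = [2.5000 0.7500; 0.7500 145.0625]
BᵀPA = [0.5000 -1.0000; 84.3750 -132.7500]
K = S⁻¹·BᵀPA = [0.0255 -0.1257; 0.5815 -0.9145]
A−BK = [0.0766 -0.3770; -0.1424 0.7408]
AᵀP(A−BK) = [0.1720 -0.2785; -0.2785 0.4780]
P' = Q + AᵀP(A−BK) = [3.4220 -1.7785; -1.7785 1.4780]
tr(P') = 4.9000


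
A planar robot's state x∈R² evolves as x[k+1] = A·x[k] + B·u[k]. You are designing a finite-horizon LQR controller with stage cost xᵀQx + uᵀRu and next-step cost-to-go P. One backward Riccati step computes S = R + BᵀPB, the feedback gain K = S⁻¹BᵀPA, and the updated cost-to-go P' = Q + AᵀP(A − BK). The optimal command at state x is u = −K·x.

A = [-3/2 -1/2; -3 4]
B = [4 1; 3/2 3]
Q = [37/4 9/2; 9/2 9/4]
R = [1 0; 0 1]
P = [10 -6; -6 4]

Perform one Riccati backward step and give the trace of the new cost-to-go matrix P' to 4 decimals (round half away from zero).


14.6466

BᵀP = [31.0000 -18.0000; -8.0000 6.0000]
S = R + BᵀPB = [1 0; 0 1] + [97.0000 -23.0000; -23.0000 10.0000] = [98.0000 -23.0000; -23.0000 11.0000]
BᵀPA = [7.5000 -87.5000; -6.0000 28.0000]
K = S⁻¹·BᵀPA = [-0.1011 -0.5801; -0.7568 1.3324]
A−BK = [-0.3388 0.4882; -0.5779 0.8730]
AᵀP(A−BK) = [0.7172 -1.1544; -1.1544 2.4294]
P' = Q + AᵀP(A−BK) = [9.9672 3.3456; 3.3456 4.6794]
tr(P') = 14.6466


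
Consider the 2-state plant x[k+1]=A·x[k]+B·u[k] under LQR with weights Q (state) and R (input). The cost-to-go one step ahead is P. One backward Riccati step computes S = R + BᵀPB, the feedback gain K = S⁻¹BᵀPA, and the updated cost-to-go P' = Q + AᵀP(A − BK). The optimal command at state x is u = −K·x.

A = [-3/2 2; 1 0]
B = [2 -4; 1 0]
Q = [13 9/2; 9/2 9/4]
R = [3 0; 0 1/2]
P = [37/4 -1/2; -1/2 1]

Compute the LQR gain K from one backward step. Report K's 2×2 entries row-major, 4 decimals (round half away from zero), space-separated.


BᵀP = [18.0000 0.0000; -37.0000 2.0000]
S = R + BᵀPB = [3 0; 0 1/2] + [36.0000 -72.0000; -72.0000 148.0000] = [39.0000 -72.0000; -72.0000 148.5000]
BᵀPA = [-27.0000 36.0000; 57.5000 -74.0000]
K = S⁻¹·BᵀPA = [0.2148 0.0296; 0.4914 -0.4840]
A−BK = [0.0358 0.0049; 0.7852 -0.0296]
AᵀP(A−BK) = [0.8594 -0.1228; -0.1228 0.1210]
P' = Q + AᵀP(A−BK) = [13.8594 4.3772; 4.3772 2.3710]
tr(P') = 16.2304

0.2148 0.0296 0.4914 -0.4840


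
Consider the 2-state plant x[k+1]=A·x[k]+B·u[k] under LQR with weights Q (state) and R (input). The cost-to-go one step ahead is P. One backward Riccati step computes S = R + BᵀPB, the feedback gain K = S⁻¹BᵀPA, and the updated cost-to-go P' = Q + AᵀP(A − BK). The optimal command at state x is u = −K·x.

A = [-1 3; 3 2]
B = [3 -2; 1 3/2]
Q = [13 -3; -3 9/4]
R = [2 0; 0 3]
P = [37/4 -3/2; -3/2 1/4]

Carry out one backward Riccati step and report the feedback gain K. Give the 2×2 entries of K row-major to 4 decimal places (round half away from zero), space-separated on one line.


-0.3541 0.6585 0.2023 -0.3375

BᵀP = [26.2500 -4.2500; -20.7500 3.3750]
S = R + BᵀPB = [2 0; 0 3] + [74.5000 -58.8750; -58.8750 46.5625] = [76.5000 -58.8750; -58.8750 49.5625]
BᵀPA = [-39.0000 70.2500; 30.8750 -55.5000]
K = S⁻¹·BᵀPA = [-0.3541 0.6585; 0.2023 -0.3375]
A−BK = [0.4669 0.3493; 3.0506 1.8477]
AᵀP(A−BK) = [0.4436 -0.6459; -0.6459 1.2550]
P' = Q + AᵀP(A−BK) = [13.4436 -3.6459; -3.6459 3.5050]
tr(P') = 16.9486


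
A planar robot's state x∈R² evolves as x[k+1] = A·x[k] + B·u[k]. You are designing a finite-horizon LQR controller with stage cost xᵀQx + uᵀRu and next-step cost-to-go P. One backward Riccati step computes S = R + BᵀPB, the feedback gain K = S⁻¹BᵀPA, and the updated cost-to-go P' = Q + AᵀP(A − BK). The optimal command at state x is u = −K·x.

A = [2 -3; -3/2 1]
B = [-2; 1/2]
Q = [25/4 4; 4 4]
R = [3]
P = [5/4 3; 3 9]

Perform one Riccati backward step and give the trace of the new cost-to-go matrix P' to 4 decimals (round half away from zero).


BᵀP = [-1.0000 -1.5000]
S = R + BᵀPB = [3] + [1.2500] = [4.2500]
BᵀPA = [0.2500 1.5000]
K = S⁻¹·BᵀPA = [0.0588 0.3529]
A−BK = [2.1176 -2.2941; -1.5294 0.8235]
AᵀP(A−BK) = [7.2353 -1.5882; -1.5882 1.7206]
P' = Q + AᵀP(A−BK) = [13.4853 2.4118; 2.4118 5.7206]
tr(P') = 19.2059

19.2059


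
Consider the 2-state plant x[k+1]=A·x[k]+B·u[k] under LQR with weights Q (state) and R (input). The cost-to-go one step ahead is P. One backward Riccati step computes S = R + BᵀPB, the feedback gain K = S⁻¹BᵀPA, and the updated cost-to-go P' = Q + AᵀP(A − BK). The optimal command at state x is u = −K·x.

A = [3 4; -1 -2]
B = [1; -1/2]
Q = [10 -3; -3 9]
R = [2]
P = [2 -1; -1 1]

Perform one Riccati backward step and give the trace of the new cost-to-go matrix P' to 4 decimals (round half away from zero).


48.3810

BᵀP = [2.5000 -1.5000]
S = R + BᵀPB = [2] + [3.2500] = [5.2500]
BᵀPA = [9.0000 13.0000]
K = S⁻¹·BᵀPA = [1.7143 2.4762]
A−BK = [1.2857 1.5238; -0.1429 -0.7619]
AᵀP(A−BK) = [9.5714 13.7143; 13.7143 19.8095]
P' = Q + AᵀP(A−BK) = [19.5714 10.7143; 10.7143 28.8095]
tr(P') = 48.3810


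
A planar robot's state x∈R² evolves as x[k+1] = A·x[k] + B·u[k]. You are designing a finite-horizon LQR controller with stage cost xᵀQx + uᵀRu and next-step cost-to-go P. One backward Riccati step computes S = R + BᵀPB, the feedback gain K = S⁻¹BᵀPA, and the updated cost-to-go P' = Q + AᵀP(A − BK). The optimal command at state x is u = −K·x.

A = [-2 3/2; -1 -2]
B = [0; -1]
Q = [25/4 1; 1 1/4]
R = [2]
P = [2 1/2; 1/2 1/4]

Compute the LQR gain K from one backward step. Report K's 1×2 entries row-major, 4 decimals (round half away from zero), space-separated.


0.5556 -0.1111

BᵀP = [-0.5000 -0.2500]
S = R + BᵀPB = [2] + [0.2500] = [2.2500]
BᵀPA = [1.2500 -0.2500]
K = S⁻¹·BᵀPA = [0.5556 -0.1111]
A−BK = [-2.0000 1.5000; -0.4444 -2.1111]
AᵀP(A−BK) = [9.5556 -4.1111; -4.1111 2.4722]
P' = Q + AᵀP(A−BK) = [15.8056 -3.1111; -3.1111 2.7222]
tr(P') = 18.5278


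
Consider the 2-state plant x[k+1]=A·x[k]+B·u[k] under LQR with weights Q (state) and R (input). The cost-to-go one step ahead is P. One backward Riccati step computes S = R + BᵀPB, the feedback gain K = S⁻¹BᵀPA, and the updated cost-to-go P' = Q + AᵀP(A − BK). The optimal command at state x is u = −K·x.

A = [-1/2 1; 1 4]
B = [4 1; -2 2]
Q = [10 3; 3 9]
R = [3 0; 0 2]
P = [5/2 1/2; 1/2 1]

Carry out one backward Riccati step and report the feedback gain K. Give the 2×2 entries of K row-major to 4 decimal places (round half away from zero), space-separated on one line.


-0.1644 -0.0822 0.2123 1.3562

BᵀP = [9.0000 0.0000; 3.5000 2.5000]
S = R + BᵀPB = [3 0; 0 2] + [36.0000 9.0000; 9.0000 8.5000] = [39.0000 9.0000; 9.0000 10.5000]
BᵀPA = [-4.5000 9.0000; 0.7500 13.5000]
K = S⁻¹·BᵀPA = [-0.1644 -0.0822; 0.2123 1.3562]
A−BK = [-0.0548 -0.0274; 0.2466 1.1233]
AᵀP(A−BK) = [0.2260 0.8630; 0.8630 4.9315]
P' = Q + AᵀP(A−BK) = [10.2260 3.8630; 3.8630 13.9315]
tr(P') = 24.1575


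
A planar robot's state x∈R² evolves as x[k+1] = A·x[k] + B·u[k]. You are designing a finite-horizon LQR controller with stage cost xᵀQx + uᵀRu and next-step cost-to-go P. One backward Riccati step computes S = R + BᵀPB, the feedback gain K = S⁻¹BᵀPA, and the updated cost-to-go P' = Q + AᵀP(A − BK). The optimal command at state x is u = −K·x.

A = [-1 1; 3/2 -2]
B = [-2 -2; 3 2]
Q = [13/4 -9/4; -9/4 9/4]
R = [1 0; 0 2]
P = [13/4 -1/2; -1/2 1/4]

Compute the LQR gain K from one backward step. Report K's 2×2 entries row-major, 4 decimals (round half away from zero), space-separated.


BᵀP = [-8.0000 1.7500; -7.5000 1.5000]
S = R + BᵀPB = [1 0; 0 2] + [21.2500 19.5000; 19.5000 18.0000] = [22.2500 19.5000; 19.5000 20.0000]
BᵀPA = [10.6250 -11.5000; 9.7500 -10.5000]
K = S⁻¹·BᵀPA = [0.3456 -0.3900; 0.1506 -0.1448]
A−BK = [-0.0077 -0.0695; 0.1622 -0.5405]
AᵀP(A−BK) = [0.1728 -0.1950; -0.1950 0.2452]
P' = Q + AᵀP(A−BK) = [3.4228 -2.4450; -2.4450 2.4952]
tr(P') = 5.9180

0.3456 -0.3900 0.1506 -0.1448


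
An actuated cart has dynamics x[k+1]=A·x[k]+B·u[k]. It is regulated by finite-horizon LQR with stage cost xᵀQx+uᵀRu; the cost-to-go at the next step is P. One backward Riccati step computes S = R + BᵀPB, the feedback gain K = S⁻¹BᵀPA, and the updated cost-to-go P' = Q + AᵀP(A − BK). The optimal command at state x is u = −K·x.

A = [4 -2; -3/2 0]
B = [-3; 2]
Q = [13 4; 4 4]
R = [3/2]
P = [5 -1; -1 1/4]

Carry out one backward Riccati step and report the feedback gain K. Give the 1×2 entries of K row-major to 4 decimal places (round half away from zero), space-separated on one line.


BᵀP = [-17.0000 3.5000]
S = R + BᵀPB = [3/2] + [58.0000] = [59.5000]
BᵀPA = [-73.2500 34.0000]
K = S⁻¹·BᵀPA = [-1.2311 0.5714]
A−BK = [0.3067 -0.2857; 0.9622 -1.1429]
AᵀP(A−BK) = [2.3850 -1.1429; -1.1429 0.5714]
P' = Q + AᵀP(A−BK) = [15.3850 2.8571; 2.8571 4.5714]
tr(P') = 19.9564

-1.2311 0.5714


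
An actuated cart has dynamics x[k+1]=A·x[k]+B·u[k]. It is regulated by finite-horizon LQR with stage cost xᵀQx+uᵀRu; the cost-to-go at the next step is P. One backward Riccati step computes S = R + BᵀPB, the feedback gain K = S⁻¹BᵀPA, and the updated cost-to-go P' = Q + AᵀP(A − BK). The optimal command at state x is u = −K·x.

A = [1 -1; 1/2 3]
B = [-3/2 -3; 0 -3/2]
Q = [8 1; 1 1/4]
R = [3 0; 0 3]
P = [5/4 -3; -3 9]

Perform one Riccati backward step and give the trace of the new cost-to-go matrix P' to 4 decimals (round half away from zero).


BᵀP = [-1.8750 4.5000; 0.7500 -4.5000]
S = R + BᵀPB = [3 0; 0 3] + [2.8125 -1.1250; -1.1250 4.5000] = [5.8125 -1.1250; -1.1250 7.5000]
BᵀPA = [0.3750 15.3750; -1.5000 -14.2500]
K = S⁻¹·BᵀPA = [0.0266 2.3455; -0.1960 -1.5482]
A−BK = [0.4518 -2.1262; 0.2060 0.6777]
AᵀP(A−BK) = [0.1960 1.5482; 1.5482 42.1262]
P' = Q + AᵀP(A−BK) = [8.1960 2.5482; 2.5482 42.3762]
tr(P') = 50.5723

50.5723


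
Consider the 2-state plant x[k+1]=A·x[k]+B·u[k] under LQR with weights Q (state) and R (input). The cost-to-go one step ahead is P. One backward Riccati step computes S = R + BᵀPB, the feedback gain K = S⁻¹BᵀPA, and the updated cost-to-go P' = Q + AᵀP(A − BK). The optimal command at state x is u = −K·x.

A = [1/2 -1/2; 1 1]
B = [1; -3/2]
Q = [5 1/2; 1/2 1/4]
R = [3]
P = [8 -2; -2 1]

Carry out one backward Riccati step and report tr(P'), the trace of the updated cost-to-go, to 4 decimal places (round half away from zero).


BᵀP = [11.0000 -3.5000]
S = R + BᵀPB = [3] + [16.2500] = [19.2500]
BᵀPA = [2.0000 -9.0000]
K = S⁻¹·BᵀPA = [0.1039 -0.4675]
A−BK = [0.3961 -0.0325; 1.1558 0.2987]
AᵀP(A−BK) = [0.7922 -0.0649; -0.0649 0.7922]
P' = Q + AᵀP(A−BK) = [5.7922 0.4351; 0.4351 1.0422]
tr(P') = 6.8344

6.8344


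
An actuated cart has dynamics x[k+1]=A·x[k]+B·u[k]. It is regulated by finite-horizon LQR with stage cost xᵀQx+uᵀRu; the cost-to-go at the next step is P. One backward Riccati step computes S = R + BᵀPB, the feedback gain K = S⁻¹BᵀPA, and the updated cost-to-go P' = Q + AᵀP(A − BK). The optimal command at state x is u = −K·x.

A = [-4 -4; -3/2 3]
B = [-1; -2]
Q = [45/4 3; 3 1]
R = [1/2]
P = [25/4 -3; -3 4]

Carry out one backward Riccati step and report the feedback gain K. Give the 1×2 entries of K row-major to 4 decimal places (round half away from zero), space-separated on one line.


BᵀP = [-0.2500 -5.0000]
S = R + BᵀPB = [1/2] + [10.2500] = [10.7500]
BᵀPA = [8.5000 -14.0000]
K = S⁻¹·BᵀPA = [0.7907 -1.3023]
A−BK = [-3.2093 -5.3023; 0.0814 0.3953]
AᵀP(A−BK) = [66.2791 111.0698; 111.0698 189.7674]
P' = Q + AᵀP(A−BK) = [77.5291 114.0698; 114.0698 190.7674]
tr(P') = 268.2965

0.7907 -1.3023


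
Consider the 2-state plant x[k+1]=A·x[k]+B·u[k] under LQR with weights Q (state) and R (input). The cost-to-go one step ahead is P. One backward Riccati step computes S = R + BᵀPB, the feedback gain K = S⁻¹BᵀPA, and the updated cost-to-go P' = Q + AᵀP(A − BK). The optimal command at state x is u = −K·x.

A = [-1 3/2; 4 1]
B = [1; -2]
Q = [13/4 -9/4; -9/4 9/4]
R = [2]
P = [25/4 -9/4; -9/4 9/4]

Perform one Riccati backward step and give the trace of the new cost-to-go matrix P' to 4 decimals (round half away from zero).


BᵀP = [10.7500 -6.7500]
S = R + BᵀPB = [2] + [24.2500] = [26.2500]
BᵀPA = [-37.7500 9.3750]
K = S⁻¹·BᵀPA = [-1.4381 0.3571]
A−BK = [0.4381 1.1429; 1.1238 1.7143]
AᵀP(A−BK) = [5.9619 1.8571; 1.8571 6.2143]
P' = Q + AᵀP(A−BK) = [9.2119 -0.3929; -0.3929 8.4643]
tr(P') = 17.6762

17.6762


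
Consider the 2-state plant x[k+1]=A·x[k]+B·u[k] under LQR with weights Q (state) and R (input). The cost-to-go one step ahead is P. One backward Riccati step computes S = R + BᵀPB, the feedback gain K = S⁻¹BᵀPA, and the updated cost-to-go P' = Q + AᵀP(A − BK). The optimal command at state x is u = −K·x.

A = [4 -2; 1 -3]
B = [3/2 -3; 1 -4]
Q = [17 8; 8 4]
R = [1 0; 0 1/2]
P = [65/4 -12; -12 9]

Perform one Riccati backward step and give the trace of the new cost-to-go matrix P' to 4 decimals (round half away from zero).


BᵀP = [12.3750 -9.0000; -0.7500 0.0000]
S = R + BᵀPB = [1 0; 0 1/2] + [9.5625 -1.1250; -1.1250 2.2500] = [10.5625 -1.1250; -1.1250 2.7500]
BᵀPA = [40.5000 2.2500; -3.0000 1.5000]
K = S⁻¹·BᵀPA = [3.8875 0.2835; 0.4994 0.6614]
A−BK = [-0.3330 -0.4409; -0.8898 -0.6378]
AᵀP(A−BK) = [17.0540 1.5039; 1.5039 0.3701]
P' = Q + AᵀP(A−BK) = [34.0540 9.5039; 9.5039 4.3701]
tr(P') = 38.4241

38.4241


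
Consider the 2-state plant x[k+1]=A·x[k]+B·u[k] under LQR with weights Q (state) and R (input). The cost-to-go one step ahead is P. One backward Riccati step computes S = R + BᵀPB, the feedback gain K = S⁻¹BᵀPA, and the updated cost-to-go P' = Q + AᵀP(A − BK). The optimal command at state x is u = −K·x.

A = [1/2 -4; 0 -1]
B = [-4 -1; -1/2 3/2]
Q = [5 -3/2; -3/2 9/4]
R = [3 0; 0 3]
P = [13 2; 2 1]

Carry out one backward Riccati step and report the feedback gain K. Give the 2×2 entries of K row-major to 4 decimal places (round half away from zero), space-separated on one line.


BᵀP = [-53.0000 -8.5000; -10.0000 -0.5000]
S = R + BᵀPB = [3 0; 0 3] + [216.2500 40.2500; 40.2500 9.2500] = [219.2500 40.2500; 40.2500 12.2500]
BᵀPA = [-26.5000 220.5000; -5.0000 40.5000]
K = S⁻¹·BᵀPA = [-0.1158 1.0049; -0.0278 0.0042]
A−BK = [0.0091 0.0239; -0.0162 -0.5039]
AᵀP(A−BK) = [0.0433 -0.3483; -0.3483 3.2428]
P' = Q + AᵀP(A−BK) = [5.0433 -1.8483; -1.8483 5.4928]
tr(P') = 10.5361

-0.1158 1.0049 -0.0278 0.0042


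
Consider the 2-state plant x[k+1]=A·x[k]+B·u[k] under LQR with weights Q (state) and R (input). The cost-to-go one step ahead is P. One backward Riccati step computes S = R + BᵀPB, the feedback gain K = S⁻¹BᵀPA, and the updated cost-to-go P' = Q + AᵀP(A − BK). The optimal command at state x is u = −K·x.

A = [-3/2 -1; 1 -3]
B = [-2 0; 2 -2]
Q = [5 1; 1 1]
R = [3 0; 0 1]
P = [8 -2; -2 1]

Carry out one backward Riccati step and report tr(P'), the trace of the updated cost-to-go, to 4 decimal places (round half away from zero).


9.8626

BᵀP = [-20.0000 6.0000; 4.0000 -2.0000]
S = R + BᵀPB = [3 0; 0 1] + [52.0000 -12.0000; -12.0000 4.0000] = [55.0000 -12.0000; -12.0000 5.0000]
BᵀPA = [36.0000 2.0000; -8.0000 2.0000]
K = S⁻¹·BᵀPA = [0.6412 0.2595; -0.0611 1.0229]
A−BK = [-0.2176 -0.4809; -0.4046 -1.4733]
AᵀP(A−BK) = [1.4275 0.8397; 0.8397 2.4351]
P' = Q + AᵀP(A−BK) = [6.4275 1.8397; 1.8397 3.4351]
tr(P') = 9.8626


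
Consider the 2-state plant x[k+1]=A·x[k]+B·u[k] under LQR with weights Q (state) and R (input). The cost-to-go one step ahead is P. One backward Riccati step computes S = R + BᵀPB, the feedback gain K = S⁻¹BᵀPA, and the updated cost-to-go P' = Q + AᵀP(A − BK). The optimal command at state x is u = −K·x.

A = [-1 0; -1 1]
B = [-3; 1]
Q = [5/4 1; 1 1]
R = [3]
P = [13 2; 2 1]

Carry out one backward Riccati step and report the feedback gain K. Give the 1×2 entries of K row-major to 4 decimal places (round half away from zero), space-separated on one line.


BᵀP = [-37.0000 -5.0000]
S = R + BᵀPB = [3] + [106.0000] = [109.0000]
BᵀPA = [42.0000 -5.0000]
K = S⁻¹·BᵀPA = [0.3853 -0.0459]
A−BK = [0.1560 -0.1376; -1.3853 1.0459]
AᵀP(A−BK) = [1.8165 -1.0734; -1.0734 0.7706]
P' = Q + AᵀP(A−BK) = [3.0665 -0.0734; -0.0734 1.7706]
tr(P') = 4.8372

0.3853 -0.0459


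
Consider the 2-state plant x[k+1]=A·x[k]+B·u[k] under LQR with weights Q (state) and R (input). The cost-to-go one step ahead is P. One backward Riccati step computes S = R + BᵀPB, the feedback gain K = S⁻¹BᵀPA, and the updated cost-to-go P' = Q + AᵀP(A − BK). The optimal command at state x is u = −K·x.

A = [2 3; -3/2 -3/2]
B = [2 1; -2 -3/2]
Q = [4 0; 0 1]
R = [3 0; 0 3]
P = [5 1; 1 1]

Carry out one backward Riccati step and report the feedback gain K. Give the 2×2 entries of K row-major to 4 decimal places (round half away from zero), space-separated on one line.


0.7322 1.1390 0.2610 0.2949

BᵀP = [8.0000 0.0000; 3.5000 -0.5000]
S = R + BᵀPB = [3 0; 0 3] + [16.0000 8.0000; 8.0000 4.2500] = [19.0000 8.0000; 8.0000 7.2500]
BᵀPA = [16.0000 24.0000; 7.7500 11.2500]
K = S⁻¹·BᵀPA = [0.7322 1.1390; 0.2610 0.2949]
A−BK = [0.2746 0.4271; 0.3559 1.2203]
AᵀP(A−BK) = [2.5119 4.2407; 4.2407 7.5966]
P' = Q + AᵀP(A−BK) = [6.5119 4.2407; 4.2407 8.5966]
tr(P') = 15.1085


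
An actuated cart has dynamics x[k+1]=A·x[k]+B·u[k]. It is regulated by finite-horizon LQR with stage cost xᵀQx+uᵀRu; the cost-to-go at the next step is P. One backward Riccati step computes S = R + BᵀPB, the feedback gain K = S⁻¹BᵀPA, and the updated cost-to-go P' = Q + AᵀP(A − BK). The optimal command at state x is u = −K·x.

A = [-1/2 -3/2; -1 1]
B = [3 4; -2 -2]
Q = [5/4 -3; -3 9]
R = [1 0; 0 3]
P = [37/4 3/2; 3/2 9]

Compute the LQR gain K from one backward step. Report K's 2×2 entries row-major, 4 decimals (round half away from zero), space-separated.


BᵀP = [24.7500 -13.5000; 34.0000 -12.0000]
S = R + BᵀPB = [1 0; 0 3] + [101.2500 126.0000; 126.0000 160.0000] = [102.2500 126.0000; 126.0000 163.0000]
BᵀPA = [1.1250 -50.6250; -5.0000 -63.0000]
K = S⁻¹·BᵀPA = [1.0286 -0.3969; -0.8258 -0.0797]
A−BK = [-0.2826 0.0095; -0.5944 0.0468]
AᵀP(A−BK) = [7.5263 -0.5143; -0.5143 0.1985]
P' = Q + AᵀP(A−BK) = [8.7763 -3.5143; -3.5143 9.1985]
tr(P') = 17.9748

1.0286 -0.3969 -0.8258 -0.0797


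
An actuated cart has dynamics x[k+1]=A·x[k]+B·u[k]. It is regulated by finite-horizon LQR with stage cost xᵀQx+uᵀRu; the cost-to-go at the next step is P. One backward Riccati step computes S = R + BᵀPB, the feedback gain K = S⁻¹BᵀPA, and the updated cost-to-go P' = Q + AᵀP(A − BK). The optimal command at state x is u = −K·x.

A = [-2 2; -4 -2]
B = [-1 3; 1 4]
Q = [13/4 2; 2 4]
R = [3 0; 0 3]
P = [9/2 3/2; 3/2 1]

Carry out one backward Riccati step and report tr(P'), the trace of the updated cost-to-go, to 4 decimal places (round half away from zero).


BᵀP = [-3.0000 -0.5000; 19.5000 8.5000]
S = R + BᵀPB = [3 0; 0 3] + [2.5000 -11.0000; -11.0000 92.5000] = [5.5000 -11.0000; -11.0000 95.5000]
BᵀPA = [8.0000 -5.0000; -73.0000 22.0000]
K = S⁻¹·BᵀPA = [-0.0965 -0.5826; -0.7755 0.1633]
A−BK = [0.2301 0.9276; -0.8015 -2.0705]
AᵀP(A−BK) = [2.1596 0.5788; 0.5788 3.4954]
P' = Q + AᵀP(A−BK) = [5.4096 2.5788; 2.5788 7.4954]
tr(P') = 12.9049

12.9049
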